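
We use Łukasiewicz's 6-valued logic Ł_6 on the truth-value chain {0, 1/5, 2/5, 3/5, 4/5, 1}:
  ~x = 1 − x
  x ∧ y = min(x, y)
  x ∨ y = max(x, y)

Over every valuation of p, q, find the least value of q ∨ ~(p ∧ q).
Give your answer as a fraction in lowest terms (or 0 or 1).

Take p = 2/5, q = 2/5:
p ∧ q = 2/5 ∧ 2/5 = 2/5
~(p ∧ q) = ~2/5 = 3/5
q ∨ ~(p ∧ q) = 2/5 ∨ 3/5 = 3/5
No assignment yields a value below 3/5, so this is the minimum.

3/5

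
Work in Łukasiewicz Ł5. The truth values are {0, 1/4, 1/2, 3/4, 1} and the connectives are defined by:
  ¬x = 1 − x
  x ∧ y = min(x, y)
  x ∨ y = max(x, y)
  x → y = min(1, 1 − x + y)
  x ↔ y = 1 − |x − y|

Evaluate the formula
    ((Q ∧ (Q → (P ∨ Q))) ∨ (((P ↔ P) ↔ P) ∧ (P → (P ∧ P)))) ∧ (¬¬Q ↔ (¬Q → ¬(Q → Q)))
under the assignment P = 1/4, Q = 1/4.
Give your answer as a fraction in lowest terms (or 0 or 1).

P ∨ Q = 1/4 ∨ 1/4 = 1/4
Q → (P ∨ Q) = 1/4 → 1/4 = 1
Q ∧ (Q → (P ∨ Q)) = 1/4 ∧ 1 = 1/4
P ↔ P = 1/4 ↔ 1/4 = 1
(P ↔ P) ↔ P = 1 ↔ 1/4 = 1/4
P ∧ P = 1/4 ∧ 1/4 = 1/4
P → (P ∧ P) = 1/4 → 1/4 = 1
((P ↔ P) ↔ P) ∧ (P → (P ∧ P)) = 1/4 ∧ 1 = 1/4
(Q ∧ (Q → (P ∨ Q))) ∨ (((P ↔ P) ↔ P) ∧ (P → (P ∧ P))) = 1/4 ∨ 1/4 = 1/4
¬Q = ¬1/4 = 3/4
¬¬Q = ¬3/4 = 1/4
¬Q = ¬1/4 = 3/4
Q → Q = 1/4 → 1/4 = 1
¬(Q → Q) = ¬1 = 0
¬Q → ¬(Q → Q) = 3/4 → 0 = 1/4
¬¬Q ↔ (¬Q → ¬(Q → Q)) = 1/4 ↔ 1/4 = 1
((Q ∧ (Q → (P ∨ Q))) ∨ (((P ↔ P) ↔ P) ∧ (P → (P ∧ P)))) ∧ (¬¬Q ↔ (¬Q → ¬(Q → Q))) = 1/4 ∧ 1 = 1/4

1/4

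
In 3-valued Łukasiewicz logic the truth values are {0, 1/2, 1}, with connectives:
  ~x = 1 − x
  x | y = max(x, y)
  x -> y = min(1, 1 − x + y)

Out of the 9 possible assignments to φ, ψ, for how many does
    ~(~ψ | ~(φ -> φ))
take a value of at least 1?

φ = 0, ψ = 0 ↦ 0  <
φ = 0, ψ = 1/2 ↦ 1/2  <
φ = 0, ψ = 1 ↦ 1  ≥
φ = 1/2, ψ = 0 ↦ 0  <
φ = 1/2, ψ = 1/2 ↦ 1/2  <
φ = 1/2, ψ = 1 ↦ 1  ≥
φ = 1, ψ = 0 ↦ 0  <
φ = 1, ψ = 1/2 ↦ 1/2  <
φ = 1, ψ = 1 ↦ 1  ≥
So 3 of the 9 assignments meet the threshold.

3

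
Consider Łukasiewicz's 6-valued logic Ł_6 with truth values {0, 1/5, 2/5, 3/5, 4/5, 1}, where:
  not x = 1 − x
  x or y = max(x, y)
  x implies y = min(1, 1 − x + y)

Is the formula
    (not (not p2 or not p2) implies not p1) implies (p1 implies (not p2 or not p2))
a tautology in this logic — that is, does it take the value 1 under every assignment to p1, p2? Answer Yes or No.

Yes

At p1 = 1, p2 = 4/5, for instance:
not p2 = not 4/5 = 1/5
not p2 = not 4/5 = 1/5
not p2 or not p2 = 1/5 or 1/5 = 1/5
not (not p2 or not p2) = not 1/5 = 4/5
not p1 = not 1 = 0
not (not p2 or not p2) implies not p1 = 4/5 implies 0 = 1/5
p1 implies (not p2 or not p2) = 1 implies 1/5 = 1/5
(not (not p2 or not p2) implies not p1) implies (p1 implies (not p2 or not p2)) = 1/5 implies 1/5 = 1
and checking the remaining 35 assignments likewise gives ≥ 1 in every case.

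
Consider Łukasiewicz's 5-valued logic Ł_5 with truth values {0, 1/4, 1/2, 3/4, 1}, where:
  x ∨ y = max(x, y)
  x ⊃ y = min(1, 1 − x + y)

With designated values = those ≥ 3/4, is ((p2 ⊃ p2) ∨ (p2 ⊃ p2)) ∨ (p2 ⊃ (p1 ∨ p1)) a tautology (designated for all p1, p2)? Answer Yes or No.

At p1 = 1, p2 = 1/2, for instance:
p2 ⊃ p2 = 1/2 ⊃ 1/2 = 1
p2 ⊃ p2 = 1/2 ⊃ 1/2 = 1
(p2 ⊃ p2) ∨ (p2 ⊃ p2) = 1 ∨ 1 = 1
p1 ∨ p1 = 1 ∨ 1 = 1
p2 ⊃ (p1 ∨ p1) = 1/2 ⊃ 1 = 1
((p2 ⊃ p2) ∨ (p2 ⊃ p2)) ∨ (p2 ⊃ (p1 ∨ p1)) = 1 ∨ 1 = 1
and checking the remaining 24 assignments likewise gives ≥ 3/4 in every case.

Yes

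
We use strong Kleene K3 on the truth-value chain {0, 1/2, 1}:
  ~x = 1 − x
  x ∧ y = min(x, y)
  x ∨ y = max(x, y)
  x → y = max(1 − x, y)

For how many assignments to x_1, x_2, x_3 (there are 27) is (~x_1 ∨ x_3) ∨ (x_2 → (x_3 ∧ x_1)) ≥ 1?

value 1: 19 assignments (counts)
value 1/2: 7 assignments
value 0: 1 assignment
So 19 of the 27 assignments meet the threshold.

19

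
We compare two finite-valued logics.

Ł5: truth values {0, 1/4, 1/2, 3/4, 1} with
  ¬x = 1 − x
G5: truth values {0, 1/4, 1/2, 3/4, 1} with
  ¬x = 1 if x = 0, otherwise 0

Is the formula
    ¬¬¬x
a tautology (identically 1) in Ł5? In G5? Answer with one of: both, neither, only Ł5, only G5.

neither

In Ł5: at x = 1/4 the value is 3/4 — not a tautology.
In G5: at x = 1/4 the value is 0 — not a tautology.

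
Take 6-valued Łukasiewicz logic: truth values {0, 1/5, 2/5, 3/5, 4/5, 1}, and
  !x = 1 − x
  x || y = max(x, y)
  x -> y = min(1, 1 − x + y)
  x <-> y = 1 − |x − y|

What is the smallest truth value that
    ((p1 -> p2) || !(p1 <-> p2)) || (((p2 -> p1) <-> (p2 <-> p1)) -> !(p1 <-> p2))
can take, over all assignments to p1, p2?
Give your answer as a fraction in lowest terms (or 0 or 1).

Take p1 = 1/5, p2 = 0:
p1 -> p2 = 1/5 -> 0 = 4/5
p1 <-> p2 = 1/5 <-> 0 = 4/5
!(p1 <-> p2) = !4/5 = 1/5
(p1 -> p2) || !(p1 <-> p2) = 4/5 || 1/5 = 4/5
p2 -> p1 = 0 -> 1/5 = 1
p2 <-> p1 = 0 <-> 1/5 = 4/5
(p2 -> p1) <-> (p2 <-> p1) = 1 <-> 4/5 = 4/5
p1 <-> p2 = 1/5 <-> 0 = 4/5
!(p1 <-> p2) = !4/5 = 1/5
((p2 -> p1) <-> (p2 <-> p1)) -> !(p1 <-> p2) = 4/5 -> 1/5 = 2/5
((p1 -> p2) || !(p1 <-> p2)) || (((p2 -> p1) <-> (p2 <-> p1)) -> !(p1 <-> p2)) = 4/5 || 2/5 = 4/5
No assignment yields a value below 4/5, so this is the minimum.

4/5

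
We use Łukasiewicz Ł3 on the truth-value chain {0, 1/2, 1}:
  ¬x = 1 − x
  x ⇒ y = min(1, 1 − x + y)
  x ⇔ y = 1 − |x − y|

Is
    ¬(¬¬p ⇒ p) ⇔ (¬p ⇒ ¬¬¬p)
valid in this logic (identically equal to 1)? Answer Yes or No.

No

Counterexample: take p = 0.
¬p = ¬0 = 1
¬¬p = ¬1 = 0
¬¬p ⇒ p = 0 ⇒ 0 = 1
¬(¬¬p ⇒ p) = ¬1 = 0
¬p = ¬0 = 1
¬¬¬p = ¬0 = 1
¬p ⇒ ¬¬¬p = 1 ⇒ 1 = 1
¬(¬¬p ⇒ p) ⇔ (¬p ⇒ ¬¬¬p) = 0 ⇔ 1 = 0
This gives 0 ≠ 1.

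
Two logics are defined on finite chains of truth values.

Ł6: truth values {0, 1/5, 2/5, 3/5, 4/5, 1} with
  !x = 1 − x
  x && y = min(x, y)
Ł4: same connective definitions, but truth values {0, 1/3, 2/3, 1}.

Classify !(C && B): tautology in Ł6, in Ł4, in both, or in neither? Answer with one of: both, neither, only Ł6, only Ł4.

neither

In Ł6: at B = 1/5, C = 1/5 the value is 4/5 — not a tautology.
In Ł4: at B = 1/3, C = 1/3 the value is 2/3 — not a tautology.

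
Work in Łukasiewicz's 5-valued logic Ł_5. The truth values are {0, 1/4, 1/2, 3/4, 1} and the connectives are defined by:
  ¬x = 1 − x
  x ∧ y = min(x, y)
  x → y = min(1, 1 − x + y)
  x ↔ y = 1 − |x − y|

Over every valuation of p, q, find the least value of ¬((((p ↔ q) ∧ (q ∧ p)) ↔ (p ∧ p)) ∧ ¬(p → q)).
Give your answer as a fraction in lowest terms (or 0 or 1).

1/2

Take p = 1/2, q = 0:
p ↔ q = 1/2 ↔ 0 = 1/2
q ∧ p = 0 ∧ 1/2 = 0
(p ↔ q) ∧ (q ∧ p) = 1/2 ∧ 0 = 0
p ∧ p = 1/2 ∧ 1/2 = 1/2
((p ↔ q) ∧ (q ∧ p)) ↔ (p ∧ p) = 0 ↔ 1/2 = 1/2
p → q = 1/2 → 0 = 1/2
¬(p → q) = ¬1/2 = 1/2
(((p ↔ q) ∧ (q ∧ p)) ↔ (p ∧ p)) ∧ ¬(p → q) = 1/2 ∧ 1/2 = 1/2
¬((((p ↔ q) ∧ (q ∧ p)) ↔ (p ∧ p)) ∧ ¬(p → q)) = ¬1/2 = 1/2
No assignment yields a value below 1/2, so this is the minimum.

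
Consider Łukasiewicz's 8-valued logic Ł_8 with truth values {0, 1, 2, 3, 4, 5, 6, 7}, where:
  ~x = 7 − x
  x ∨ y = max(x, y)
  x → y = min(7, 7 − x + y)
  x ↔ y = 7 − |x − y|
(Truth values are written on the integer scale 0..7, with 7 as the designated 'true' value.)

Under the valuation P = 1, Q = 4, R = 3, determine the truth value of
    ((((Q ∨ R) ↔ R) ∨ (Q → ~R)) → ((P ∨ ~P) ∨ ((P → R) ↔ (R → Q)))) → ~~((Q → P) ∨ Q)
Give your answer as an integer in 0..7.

Q ∨ R = 4 ∨ 3 = 4
(Q ∨ R) ↔ R = 4 ↔ 3 = 6
~R = ~3 = 4
Q → ~R = 4 → 4 = 7
((Q ∨ R) ↔ R) ∨ (Q → ~R) = 6 ∨ 7 = 7
~P = ~1 = 6
P ∨ ~P = 1 ∨ 6 = 6
P → R = 1 → 3 = 7
R → Q = 3 → 4 = 7
(P → R) ↔ (R → Q) = 7 ↔ 7 = 7
(P ∨ ~P) ∨ ((P → R) ↔ (R → Q)) = 6 ∨ 7 = 7
(((Q ∨ R) ↔ R) ∨ (Q → ~R)) → ((P ∨ ~P) ∨ ((P → R) ↔ (R → Q))) = 7 → 7 = 7
Q → P = 4 → 1 = 4
(Q → P) ∨ Q = 4 ∨ 4 = 4
~((Q → P) ∨ Q) = ~4 = 3
~~((Q → P) ∨ Q) = ~3 = 4
((((Q ∨ R) ↔ R) ∨ (Q → ~R)) → ((P ∨ ~P) ∨ ((P → R) ↔ (R → Q)))) → ~~((Q → P) ∨ Q) = 7 → 4 = 4

4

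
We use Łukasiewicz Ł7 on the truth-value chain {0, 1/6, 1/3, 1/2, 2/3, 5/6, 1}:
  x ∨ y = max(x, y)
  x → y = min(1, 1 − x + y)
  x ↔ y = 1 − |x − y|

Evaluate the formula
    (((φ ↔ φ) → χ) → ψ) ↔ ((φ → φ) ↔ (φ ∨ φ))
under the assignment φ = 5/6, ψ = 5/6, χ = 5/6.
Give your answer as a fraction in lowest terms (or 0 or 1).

5/6

φ ↔ φ = 5/6 ↔ 5/6 = 1
(φ ↔ φ) → χ = 1 → 5/6 = 5/6
((φ ↔ φ) → χ) → ψ = 5/6 → 5/6 = 1
φ → φ = 5/6 → 5/6 = 1
φ ∨ φ = 5/6 ∨ 5/6 = 5/6
(φ → φ) ↔ (φ ∨ φ) = 1 ↔ 5/6 = 5/6
(((φ ↔ φ) → χ) → ψ) ↔ ((φ → φ) ↔ (φ ∨ φ)) = 1 ↔ 5/6 = 5/6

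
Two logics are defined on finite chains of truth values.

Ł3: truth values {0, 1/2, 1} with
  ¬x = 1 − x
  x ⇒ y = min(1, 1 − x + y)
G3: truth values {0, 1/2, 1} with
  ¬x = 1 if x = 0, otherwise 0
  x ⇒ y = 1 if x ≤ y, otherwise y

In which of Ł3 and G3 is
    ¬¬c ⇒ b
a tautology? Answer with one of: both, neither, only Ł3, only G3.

In Ł3: at b = 0, c = 1/2 the value is 1/2 — not a tautology.
In G3: at b = 0, c = 1/2 the value is 0 — not a tautology.

neither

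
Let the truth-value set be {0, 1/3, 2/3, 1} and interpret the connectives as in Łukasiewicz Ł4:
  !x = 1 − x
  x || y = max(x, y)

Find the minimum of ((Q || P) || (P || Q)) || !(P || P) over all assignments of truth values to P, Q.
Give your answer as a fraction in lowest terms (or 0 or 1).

Take P = 1/3, Q = 0:
Q || P = 0 || 1/3 = 1/3
P || Q = 1/3 || 0 = 1/3
(Q || P) || (P || Q) = 1/3 || 1/3 = 1/3
P || P = 1/3 || 1/3 = 1/3
!(P || P) = !1/3 = 2/3
((Q || P) || (P || Q)) || !(P || P) = 1/3 || 2/3 = 2/3
No assignment yields a value below 2/3, so this is the minimum.

2/3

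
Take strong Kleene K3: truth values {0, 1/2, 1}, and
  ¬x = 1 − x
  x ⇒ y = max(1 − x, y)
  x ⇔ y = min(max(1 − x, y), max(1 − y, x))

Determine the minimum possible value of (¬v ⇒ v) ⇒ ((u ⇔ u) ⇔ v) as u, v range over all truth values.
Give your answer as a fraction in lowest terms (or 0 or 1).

Take u = 0, v = 1/2:
¬v = ¬1/2 = 1/2
¬v ⇒ v = 1/2 ⇒ 1/2 = 1/2
u ⇔ u = 0 ⇔ 0 = 1
(u ⇔ u) ⇔ v = 1 ⇔ 1/2 = 1/2
(¬v ⇒ v) ⇒ ((u ⇔ u) ⇔ v) = 1/2 ⇒ 1/2 = 1/2
No assignment yields a value below 1/2, so this is the minimum.

1/2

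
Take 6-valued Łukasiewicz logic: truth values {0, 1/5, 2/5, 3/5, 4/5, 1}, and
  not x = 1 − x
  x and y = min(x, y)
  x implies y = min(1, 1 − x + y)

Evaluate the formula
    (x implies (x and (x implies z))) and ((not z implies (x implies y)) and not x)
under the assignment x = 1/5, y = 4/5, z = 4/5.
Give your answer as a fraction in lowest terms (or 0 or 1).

4/5

x implies z = 1/5 implies 4/5 = 1
x and (x implies z) = 1/5 and 1 = 1/5
x implies (x and (x implies z)) = 1/5 implies 1/5 = 1
not z = not 4/5 = 1/5
x implies y = 1/5 implies 4/5 = 1
not z implies (x implies y) = 1/5 implies 1 = 1
not x = not 1/5 = 4/5
(not z implies (x implies y)) and not x = 1 and 4/5 = 4/5
(x implies (x and (x implies z))) and ((not z implies (x implies y)) and not x) = 1 and 4/5 = 4/5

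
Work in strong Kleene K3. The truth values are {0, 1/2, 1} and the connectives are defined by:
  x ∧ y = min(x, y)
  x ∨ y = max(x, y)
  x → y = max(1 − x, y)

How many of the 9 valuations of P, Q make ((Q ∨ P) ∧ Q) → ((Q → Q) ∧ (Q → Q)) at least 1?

P = 0, Q = 0 ↦ 1  ≥
P = 0, Q = 1/2 ↦ 1/2  <
P = 0, Q = 1 ↦ 1  ≥
P = 1/2, Q = 0 ↦ 1  ≥
P = 1/2, Q = 1/2 ↦ 1/2  <
P = 1/2, Q = 1 ↦ 1  ≥
P = 1, Q = 0 ↦ 1  ≥
P = 1, Q = 1/2 ↦ 1/2  <
P = 1, Q = 1 ↦ 1  ≥
So 6 of the 9 assignments meet the threshold.

6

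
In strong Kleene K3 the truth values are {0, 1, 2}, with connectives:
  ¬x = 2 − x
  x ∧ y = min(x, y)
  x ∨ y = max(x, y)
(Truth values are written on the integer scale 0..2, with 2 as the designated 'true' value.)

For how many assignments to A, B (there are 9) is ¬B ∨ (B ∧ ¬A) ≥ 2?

A = 0, B = 0 ↦ 2  ≥
A = 0, B = 1 ↦ 1  <
A = 0, B = 2 ↦ 2  ≥
A = 1, B = 0 ↦ 2  ≥
A = 1, B = 1 ↦ 1  <
A = 1, B = 2 ↦ 1  <
A = 2, B = 0 ↦ 2  ≥
A = 2, B = 1 ↦ 1  <
A = 2, B = 2 ↦ 0  <
So 4 of the 9 assignments meet the threshold.

4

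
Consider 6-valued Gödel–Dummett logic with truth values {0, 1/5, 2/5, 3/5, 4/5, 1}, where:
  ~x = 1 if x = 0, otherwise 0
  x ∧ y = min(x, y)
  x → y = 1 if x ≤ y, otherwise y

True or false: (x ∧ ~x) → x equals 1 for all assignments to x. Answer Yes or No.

x = 0 ↦ 1
x = 1/5 ↦ 1
x = 2/5 ↦ 1
x = 3/5 ↦ 1
x = 4/5 ↦ 1
x = 1 ↦ 1
Every assignment gives a value ≥ 1.

Yes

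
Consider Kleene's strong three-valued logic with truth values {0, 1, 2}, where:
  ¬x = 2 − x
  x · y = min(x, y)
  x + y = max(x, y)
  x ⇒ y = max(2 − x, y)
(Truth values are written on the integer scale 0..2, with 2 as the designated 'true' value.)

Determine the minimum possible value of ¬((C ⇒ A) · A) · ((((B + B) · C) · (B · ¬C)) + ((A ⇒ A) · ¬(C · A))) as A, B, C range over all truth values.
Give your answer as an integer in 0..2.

0

Take A = 2, B = 0, C = 0:
C ⇒ A = 0 ⇒ 2 = 2
(C ⇒ A) · A = 2 · 2 = 2
¬((C ⇒ A) · A) = ¬2 = 0
B + B = 0 + 0 = 0
(B + B) · C = 0 · 0 = 0
¬C = ¬0 = 2
B · ¬C = 0 · 2 = 0
((B + B) · C) · (B · ¬C) = 0 · 0 = 0
A ⇒ A = 2 ⇒ 2 = 2
C · A = 0 · 2 = 0
¬(C · A) = ¬0 = 2
(A ⇒ A) · ¬(C · A) = 2 · 2 = 2
(((B + B) · C) · (B · ¬C)) + ((A ⇒ A) · ¬(C · A)) = 0 + 2 = 2
¬((C ⇒ A) · A) · ((((B + B) · C) · (B · ¬C)) + ((A ⇒ A) · ¬(C · A))) = 0 · 2 = 0
No assignment yields a value below 0, so this is the minimum.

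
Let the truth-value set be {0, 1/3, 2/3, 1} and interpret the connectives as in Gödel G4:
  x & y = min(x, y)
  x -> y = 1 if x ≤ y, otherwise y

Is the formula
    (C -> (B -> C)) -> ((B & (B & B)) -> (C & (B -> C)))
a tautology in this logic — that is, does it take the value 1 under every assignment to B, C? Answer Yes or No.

Counterexample: take B = 1/3, C = 0.
B -> C = 1/3 -> 0 = 0
C -> (B -> C) = 0 -> 0 = 1
B & B = 1/3 & 1/3 = 1/3
B & (B & B) = 1/3 & 1/3 = 1/3
B -> C = 1/3 -> 0 = 0
C & (B -> C) = 0 & 0 = 0
(B & (B & B)) -> (C & (B -> C)) = 1/3 -> 0 = 0
(C -> (B -> C)) -> ((B & (B & B)) -> (C & (B -> C))) = 1 -> 0 = 0
This gives 0 ≠ 1.

No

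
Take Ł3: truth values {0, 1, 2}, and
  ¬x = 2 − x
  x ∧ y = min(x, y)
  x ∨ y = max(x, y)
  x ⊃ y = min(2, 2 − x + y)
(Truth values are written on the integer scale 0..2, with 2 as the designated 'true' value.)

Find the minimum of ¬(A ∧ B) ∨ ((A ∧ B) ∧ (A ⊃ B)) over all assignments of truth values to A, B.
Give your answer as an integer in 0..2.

1

Take A = 1, B = 1:
A ∧ B = 1 ∧ 1 = 1
¬(A ∧ B) = ¬1 = 1
A ∧ B = 1 ∧ 1 = 1
A ⊃ B = 1 ⊃ 1 = 2
(A ∧ B) ∧ (A ⊃ B) = 1 ∧ 2 = 1
¬(A ∧ B) ∨ ((A ∧ B) ∧ (A ⊃ B)) = 1 ∨ 1 = 1
No assignment yields a value below 1, so this is the minimum.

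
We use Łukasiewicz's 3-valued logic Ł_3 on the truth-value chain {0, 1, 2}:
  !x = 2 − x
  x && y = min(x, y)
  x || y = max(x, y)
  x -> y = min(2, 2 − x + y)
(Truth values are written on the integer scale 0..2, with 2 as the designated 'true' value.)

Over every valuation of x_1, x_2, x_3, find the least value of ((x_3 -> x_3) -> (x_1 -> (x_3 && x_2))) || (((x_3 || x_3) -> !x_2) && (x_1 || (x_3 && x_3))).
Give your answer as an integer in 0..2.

1

Take x_1 = 1, x_2 = 0, x_3 = 0:
x_3 -> x_3 = 0 -> 0 = 2
x_3 && x_2 = 0 && 0 = 0
x_1 -> (x_3 && x_2) = 1 -> 0 = 1
(x_3 -> x_3) -> (x_1 -> (x_3 && x_2)) = 2 -> 1 = 1
x_3 || x_3 = 0 || 0 = 0
!x_2 = !0 = 2
(x_3 || x_3) -> !x_2 = 0 -> 2 = 2
x_3 && x_3 = 0 && 0 = 0
x_1 || (x_3 && x_3) = 1 || 0 = 1
((x_3 || x_3) -> !x_2) && (x_1 || (x_3 && x_3)) = 2 && 1 = 1
((x_3 -> x_3) -> (x_1 -> (x_3 && x_2))) || (((x_3 || x_3) -> !x_2) && (x_1 || (x_3 && x_3))) = 1 || 1 = 1
No assignment yields a value below 1, so this is the minimum.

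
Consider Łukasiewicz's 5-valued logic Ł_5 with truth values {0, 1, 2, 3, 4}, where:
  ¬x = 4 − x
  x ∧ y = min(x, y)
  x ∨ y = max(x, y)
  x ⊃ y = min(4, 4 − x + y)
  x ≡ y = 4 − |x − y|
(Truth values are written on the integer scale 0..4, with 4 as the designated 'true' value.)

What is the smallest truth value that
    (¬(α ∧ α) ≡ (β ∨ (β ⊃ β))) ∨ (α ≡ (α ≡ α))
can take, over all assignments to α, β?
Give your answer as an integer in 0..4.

2

Take α = 2, β = 0:
α ∧ α = 2 ∧ 2 = 2
¬(α ∧ α) = ¬2 = 2
β ⊃ β = 0 ⊃ 0 = 4
β ∨ (β ⊃ β) = 0 ∨ 4 = 4
¬(α ∧ α) ≡ (β ∨ (β ⊃ β)) = 2 ≡ 4 = 2
α ≡ α = 2 ≡ 2 = 4
α ≡ (α ≡ α) = 2 ≡ 4 = 2
(¬(α ∧ α) ≡ (β ∨ (β ⊃ β))) ∨ (α ≡ (α ≡ α)) = 2 ∨ 2 = 2
No assignment yields a value below 2, so this is the minimum.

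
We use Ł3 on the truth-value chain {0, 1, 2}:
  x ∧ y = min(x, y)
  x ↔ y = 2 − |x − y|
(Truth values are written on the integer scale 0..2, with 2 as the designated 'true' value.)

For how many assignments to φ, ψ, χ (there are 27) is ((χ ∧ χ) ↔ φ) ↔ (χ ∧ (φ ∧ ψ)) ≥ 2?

11

value 2: 11 assignments (counts)
value 1: 11 assignments
value 0: 5 assignments
So 11 of the 27 assignments meet the threshold.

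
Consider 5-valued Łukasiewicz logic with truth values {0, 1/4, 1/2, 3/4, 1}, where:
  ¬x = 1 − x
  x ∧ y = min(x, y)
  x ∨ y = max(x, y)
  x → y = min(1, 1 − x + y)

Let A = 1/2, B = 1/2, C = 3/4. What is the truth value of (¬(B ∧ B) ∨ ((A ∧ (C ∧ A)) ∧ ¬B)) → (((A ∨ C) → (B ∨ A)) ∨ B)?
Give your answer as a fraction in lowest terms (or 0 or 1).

B ∧ B = 1/2 ∧ 1/2 = 1/2
¬(B ∧ B) = ¬1/2 = 1/2
C ∧ A = 3/4 ∧ 1/2 = 1/2
A ∧ (C ∧ A) = 1/2 ∧ 1/2 = 1/2
¬B = ¬1/2 = 1/2
(A ∧ (C ∧ A)) ∧ ¬B = 1/2 ∧ 1/2 = 1/2
¬(B ∧ B) ∨ ((A ∧ (C ∧ A)) ∧ ¬B) = 1/2 ∨ 1/2 = 1/2
A ∨ C = 1/2 ∨ 3/4 = 3/4
B ∨ A = 1/2 ∨ 1/2 = 1/2
(A ∨ C) → (B ∨ A) = 3/4 → 1/2 = 3/4
((A ∨ C) → (B ∨ A)) ∨ B = 3/4 ∨ 1/2 = 3/4
(¬(B ∧ B) ∨ ((A ∧ (C ∧ A)) ∧ ¬B)) → (((A ∨ C) → (B ∨ A)) ∨ B) = 1/2 → 3/4 = 1

1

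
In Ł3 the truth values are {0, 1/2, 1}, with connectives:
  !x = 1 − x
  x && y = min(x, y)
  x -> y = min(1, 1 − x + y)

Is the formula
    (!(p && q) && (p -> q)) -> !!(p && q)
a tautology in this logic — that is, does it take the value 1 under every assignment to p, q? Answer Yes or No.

No

Counterexample: take p = 0, q = 0.
p && q = 0 && 0 = 0
!(p && q) = !0 = 1
p -> q = 0 -> 0 = 1
!(p && q) && (p -> q) = 1 && 1 = 1
p && q = 0 && 0 = 0
!(p && q) = !0 = 1
!!(p && q) = !1 = 0
(!(p && q) && (p -> q)) -> !!(p && q) = 1 -> 0 = 0
This gives 0 ≠ 1.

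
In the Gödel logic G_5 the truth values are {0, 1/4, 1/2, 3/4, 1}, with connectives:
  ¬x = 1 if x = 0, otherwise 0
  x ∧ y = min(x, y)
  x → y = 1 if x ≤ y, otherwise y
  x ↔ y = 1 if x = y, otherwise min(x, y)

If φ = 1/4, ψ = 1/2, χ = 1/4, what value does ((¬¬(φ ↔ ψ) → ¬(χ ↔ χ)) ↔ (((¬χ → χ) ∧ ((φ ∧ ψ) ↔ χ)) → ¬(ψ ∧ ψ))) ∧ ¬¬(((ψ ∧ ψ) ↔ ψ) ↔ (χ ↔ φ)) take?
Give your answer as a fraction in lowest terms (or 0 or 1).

1

φ ↔ ψ = 1/4 ↔ 1/2 = 1/4
¬(φ ↔ ψ) = ¬1/4 = 0
¬¬(φ ↔ ψ) = ¬0 = 1
χ ↔ χ = 1/4 ↔ 1/4 = 1
¬(χ ↔ χ) = ¬1 = 0
¬¬(φ ↔ ψ) → ¬(χ ↔ χ) = 1 → 0 = 0
¬χ = ¬1/4 = 0
¬χ → χ = 0 → 1/4 = 1
φ ∧ ψ = 1/4 ∧ 1/2 = 1/4
(φ ∧ ψ) ↔ χ = 1/4 ↔ 1/4 = 1
(¬χ → χ) ∧ ((φ ∧ ψ) ↔ χ) = 1 ∧ 1 = 1
ψ ∧ ψ = 1/2 ∧ 1/2 = 1/2
¬(ψ ∧ ψ) = ¬1/2 = 0
((¬χ → χ) ∧ ((φ ∧ ψ) ↔ χ)) → ¬(ψ ∧ ψ) = 1 → 0 = 0
(¬¬(φ ↔ ψ) → ¬(χ ↔ χ)) ↔ (((¬χ → χ) ∧ ((φ ∧ ψ) ↔ χ)) → ¬(ψ ∧ ψ)) = 0 ↔ 0 = 1
ψ ∧ ψ = 1/2 ∧ 1/2 = 1/2
(ψ ∧ ψ) ↔ ψ = 1/2 ↔ 1/2 = 1
χ ↔ φ = 1/4 ↔ 1/4 = 1
((ψ ∧ ψ) ↔ ψ) ↔ (χ ↔ φ) = 1 ↔ 1 = 1
¬(((ψ ∧ ψ) ↔ ψ) ↔ (χ ↔ φ)) = ¬1 = 0
¬¬(((ψ ∧ ψ) ↔ ψ) ↔ (χ ↔ φ)) = ¬0 = 1
((¬¬(φ ↔ ψ) → ¬(χ ↔ χ)) ↔ (((¬χ → χ) ∧ ((φ ∧ ψ) ↔ χ)) → ¬(ψ ∧ ψ))) ∧ ¬¬(((ψ ∧ ψ) ↔ ψ) ↔ (χ ↔ φ)) = 1 ∧ 1 = 1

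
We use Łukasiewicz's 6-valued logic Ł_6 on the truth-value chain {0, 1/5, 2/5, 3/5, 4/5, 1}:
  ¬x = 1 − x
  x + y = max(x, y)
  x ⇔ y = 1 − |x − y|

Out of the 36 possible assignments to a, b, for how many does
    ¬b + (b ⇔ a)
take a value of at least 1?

value 1: 11 assignments (counts)
value 4/5: 12 assignments
value 3/5: 7 assignments
value 2/5: 3 assignments
value 1/5: 2 assignments
value 0: 1 assignment
So 11 of the 36 assignments meet the threshold.

11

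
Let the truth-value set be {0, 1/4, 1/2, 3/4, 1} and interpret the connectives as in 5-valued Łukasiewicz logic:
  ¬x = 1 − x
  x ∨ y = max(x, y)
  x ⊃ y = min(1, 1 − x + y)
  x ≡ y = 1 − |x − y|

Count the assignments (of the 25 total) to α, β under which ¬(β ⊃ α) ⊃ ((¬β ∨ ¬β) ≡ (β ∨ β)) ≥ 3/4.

22

value 1: 20 assignments (counts)
value 3/4: 2 assignments (counts)
value 1/2: 1 assignment
value 1/4: 1 assignment
value 0: 1 assignment
So 22 of the 25 assignments meet the threshold.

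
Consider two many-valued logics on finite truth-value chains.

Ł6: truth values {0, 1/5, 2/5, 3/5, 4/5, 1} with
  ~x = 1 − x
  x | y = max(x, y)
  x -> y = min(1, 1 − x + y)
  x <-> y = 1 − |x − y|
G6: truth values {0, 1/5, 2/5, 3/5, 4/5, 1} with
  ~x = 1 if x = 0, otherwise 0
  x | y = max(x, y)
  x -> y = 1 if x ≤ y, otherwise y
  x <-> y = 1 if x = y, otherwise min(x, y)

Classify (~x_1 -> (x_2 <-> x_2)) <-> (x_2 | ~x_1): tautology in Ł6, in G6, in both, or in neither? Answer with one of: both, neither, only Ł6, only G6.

neither

In Ł6: at x_1 = 1/5, x_2 = 0 the value is 4/5 — not a tautology.
In G6: at x_1 = 1/5, x_2 = 0 the value is 0 — not a tautology.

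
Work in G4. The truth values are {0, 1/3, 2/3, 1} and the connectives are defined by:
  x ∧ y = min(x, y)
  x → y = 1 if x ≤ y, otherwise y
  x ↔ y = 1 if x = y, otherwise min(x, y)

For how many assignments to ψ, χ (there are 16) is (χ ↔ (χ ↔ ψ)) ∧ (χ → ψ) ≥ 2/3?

9

ψ = 0, χ = 0 ↦ 0  <
ψ = 0, χ = 1/3 ↦ 0  <
ψ = 0, χ = 2/3 ↦ 0  <
ψ = 0, χ = 1 ↦ 0  <
ψ = 1/3, χ = 0 ↦ 1  ≥
ψ = 1/3, χ = 1/3 ↦ 1/3  <
ψ = 1/3, χ = 2/3 ↦ 1/3  <
ψ = 1/3, χ = 1 ↦ 1/3  <
ψ = 2/3, χ = 0 ↦ 1  ≥
ψ = 2/3, χ = 1/3 ↦ 1  ≥
ψ = 2/3, χ = 2/3 ↦ 2/3  ≥
ψ = 2/3, χ = 1 ↦ 2/3  ≥
ψ = 1, χ = 0 ↦ 1  ≥
ψ = 1, χ = 1/3 ↦ 1  ≥
ψ = 1, χ = 2/3 ↦ 1  ≥
ψ = 1, χ = 1 ↦ 1  ≥
So 9 of the 16 assignments meet the threshold.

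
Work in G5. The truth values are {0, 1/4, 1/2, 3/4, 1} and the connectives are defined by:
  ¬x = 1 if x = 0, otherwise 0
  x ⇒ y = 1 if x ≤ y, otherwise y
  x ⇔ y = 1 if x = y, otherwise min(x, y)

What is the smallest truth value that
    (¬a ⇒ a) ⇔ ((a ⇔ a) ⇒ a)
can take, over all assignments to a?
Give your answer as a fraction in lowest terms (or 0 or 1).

Take a = 1/4:
¬a = ¬1/4 = 0
¬a ⇒ a = 0 ⇒ 1/4 = 1
a ⇔ a = 1/4 ⇔ 1/4 = 1
(a ⇔ a) ⇒ a = 1 ⇒ 1/4 = 1/4
(¬a ⇒ a) ⇔ ((a ⇔ a) ⇒ a) = 1 ⇔ 1/4 = 1/4
No assignment yields a value below 1/4, so this is the minimum.

1/4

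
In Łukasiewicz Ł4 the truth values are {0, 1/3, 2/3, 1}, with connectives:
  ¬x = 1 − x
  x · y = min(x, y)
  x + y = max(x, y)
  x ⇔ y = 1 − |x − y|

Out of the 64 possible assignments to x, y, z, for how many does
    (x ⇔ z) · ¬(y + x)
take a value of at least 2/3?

value 1: 1 assignment (counts)
value 2/3: 9 assignments (counts)
value 1/3: 23 assignments
value 0: 31 assignments
So 10 of the 64 assignments meet the threshold.

10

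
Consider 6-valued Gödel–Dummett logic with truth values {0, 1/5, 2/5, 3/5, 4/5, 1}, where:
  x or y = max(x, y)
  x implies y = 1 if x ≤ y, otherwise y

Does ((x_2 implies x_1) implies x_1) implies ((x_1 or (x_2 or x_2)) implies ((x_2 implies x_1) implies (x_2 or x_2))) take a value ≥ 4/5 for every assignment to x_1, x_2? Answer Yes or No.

No

Counterexample: take x_1 = 1/5, x_2 = 0.
x_2 implies x_1 = 0 implies 1/5 = 1
(x_2 implies x_1) implies x_1 = 1 implies 1/5 = 1/5
x_2 or x_2 = 0 or 0 = 0
x_1 or (x_2 or x_2) = 1/5 or 0 = 1/5
x_2 implies x_1 = 0 implies 1/5 = 1
x_2 or x_2 = 0 or 0 = 0
(x_2 implies x_1) implies (x_2 or x_2) = 1 implies 0 = 0
(x_1 or (x_2 or x_2)) implies ((x_2 implies x_1) implies (x_2 or x_2)) = 1/5 implies 0 = 0
((x_2 implies x_1) implies x_1) implies ((x_1 or (x_2 or x_2)) implies ((x_2 implies x_1) implies (x_2 or x_2))) = 1/5 implies 0 = 0
This gives 0, which is below 4/5.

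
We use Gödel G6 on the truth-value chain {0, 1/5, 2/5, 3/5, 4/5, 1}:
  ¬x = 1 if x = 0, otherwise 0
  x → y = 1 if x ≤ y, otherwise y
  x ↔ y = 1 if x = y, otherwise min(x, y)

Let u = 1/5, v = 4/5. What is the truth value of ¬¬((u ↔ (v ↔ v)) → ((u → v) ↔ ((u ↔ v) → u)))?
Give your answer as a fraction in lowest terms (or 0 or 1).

1

v ↔ v = 4/5 ↔ 4/5 = 1
u ↔ (v ↔ v) = 1/5 ↔ 1 = 1/5
u → v = 1/5 → 4/5 = 1
u ↔ v = 1/5 ↔ 4/5 = 1/5
(u ↔ v) → u = 1/5 → 1/5 = 1
(u → v) ↔ ((u ↔ v) → u) = 1 ↔ 1 = 1
(u ↔ (v ↔ v)) → ((u → v) ↔ ((u ↔ v) → u)) = 1/5 → 1 = 1
¬((u ↔ (v ↔ v)) → ((u → v) ↔ ((u ↔ v) → u))) = ¬1 = 0
¬¬((u ↔ (v ↔ v)) → ((u → v) ↔ ((u ↔ v) → u))) = ¬0 = 1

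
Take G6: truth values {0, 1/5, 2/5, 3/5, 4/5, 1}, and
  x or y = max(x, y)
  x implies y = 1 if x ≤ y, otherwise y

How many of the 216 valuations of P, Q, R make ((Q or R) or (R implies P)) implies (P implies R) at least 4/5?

132

value 1: 126 assignments (counts)
value 4/5: 6 assignments (counts)
value 3/5: 12 assignments
value 2/5: 18 assignments
value 1/5: 24 assignments
value 0: 30 assignments
So 132 of the 216 assignments meet the threshold.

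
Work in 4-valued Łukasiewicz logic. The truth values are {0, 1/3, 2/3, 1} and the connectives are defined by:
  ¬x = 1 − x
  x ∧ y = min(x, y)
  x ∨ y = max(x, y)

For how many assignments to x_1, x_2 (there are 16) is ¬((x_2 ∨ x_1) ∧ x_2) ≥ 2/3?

8

x_1 = 0, x_2 = 0 ↦ 1  ≥
x_1 = 0, x_2 = 1/3 ↦ 2/3  ≥
x_1 = 0, x_2 = 2/3 ↦ 1/3  <
x_1 = 0, x_2 = 1 ↦ 0  <
x_1 = 1/3, x_2 = 0 ↦ 1  ≥
x_1 = 1/3, x_2 = 1/3 ↦ 2/3  ≥
x_1 = 1/3, x_2 = 2/3 ↦ 1/3  <
x_1 = 1/3, x_2 = 1 ↦ 0  <
x_1 = 2/3, x_2 = 0 ↦ 1  ≥
x_1 = 2/3, x_2 = 1/3 ↦ 2/3  ≥
x_1 = 2/3, x_2 = 2/3 ↦ 1/3  <
x_1 = 2/3, x_2 = 1 ↦ 0  <
x_1 = 1, x_2 = 0 ↦ 1  ≥
x_1 = 1, x_2 = 1/3 ↦ 2/3  ≥
x_1 = 1, x_2 = 2/3 ↦ 1/3  <
x_1 = 1, x_2 = 1 ↦ 0  <
So 8 of the 16 assignments meet the threshold.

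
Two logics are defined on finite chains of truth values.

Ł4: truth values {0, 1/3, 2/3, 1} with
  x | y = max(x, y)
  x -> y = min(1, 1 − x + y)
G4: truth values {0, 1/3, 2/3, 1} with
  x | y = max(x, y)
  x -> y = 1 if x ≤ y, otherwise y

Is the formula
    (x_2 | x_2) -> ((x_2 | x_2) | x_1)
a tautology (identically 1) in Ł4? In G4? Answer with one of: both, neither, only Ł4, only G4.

both

In Ł4: every assignment gives 1 — tautology.
In G4: every assignment gives 1 — tautology.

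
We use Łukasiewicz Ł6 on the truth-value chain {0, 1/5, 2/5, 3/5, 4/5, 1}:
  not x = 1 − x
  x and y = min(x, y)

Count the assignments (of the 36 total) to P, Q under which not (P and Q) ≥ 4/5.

20

value 1: 11 assignments (counts)
value 4/5: 9 assignments (counts)
value 3/5: 7 assignments
value 2/5: 5 assignments
value 1/5: 3 assignments
value 0: 1 assignment
So 20 of the 36 assignments meet the threshold.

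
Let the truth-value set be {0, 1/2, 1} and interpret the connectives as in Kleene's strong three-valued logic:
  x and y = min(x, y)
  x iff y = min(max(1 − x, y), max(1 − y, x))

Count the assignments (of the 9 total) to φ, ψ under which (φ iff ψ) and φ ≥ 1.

1

φ = 0, ψ = 0 ↦ 0  <
φ = 0, ψ = 1/2 ↦ 0  <
φ = 0, ψ = 1 ↦ 0  <
φ = 1/2, ψ = 0 ↦ 1/2  <
φ = 1/2, ψ = 1/2 ↦ 1/2  <
φ = 1/2, ψ = 1 ↦ 1/2  <
φ = 1, ψ = 0 ↦ 0  <
φ = 1, ψ = 1/2 ↦ 1/2  <
φ = 1, ψ = 1 ↦ 1  ≥
So 1 of the 9 assignments meets the threshold.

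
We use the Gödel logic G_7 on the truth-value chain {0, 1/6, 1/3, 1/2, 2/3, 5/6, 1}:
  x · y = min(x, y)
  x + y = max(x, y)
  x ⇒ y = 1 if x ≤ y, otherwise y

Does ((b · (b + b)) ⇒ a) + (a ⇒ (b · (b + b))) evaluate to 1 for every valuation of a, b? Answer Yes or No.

At a = 1, b = 1/6, for instance:
b + b = 1/6 + 1/6 = 1/6
b · (b + b) = 1/6 · 1/6 = 1/6
(b · (b + b)) ⇒ a = 1/6 ⇒ 1 = 1
a ⇒ (b · (b + b)) = 1 ⇒ 1/6 = 1/6
((b · (b + b)) ⇒ a) + (a ⇒ (b · (b + b))) = 1 + 1/6 = 1
and checking the remaining 48 assignments likewise gives ≥ 1 in every case.

Yes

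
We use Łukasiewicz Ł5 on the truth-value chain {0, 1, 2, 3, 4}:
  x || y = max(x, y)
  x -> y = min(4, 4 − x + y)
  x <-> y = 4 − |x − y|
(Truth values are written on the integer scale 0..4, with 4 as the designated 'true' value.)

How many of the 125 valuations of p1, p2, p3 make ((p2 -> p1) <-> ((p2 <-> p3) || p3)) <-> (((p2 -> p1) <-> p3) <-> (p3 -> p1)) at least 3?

77

value 4: 38 assignments (counts)
value 3: 39 assignments (counts)
value 2: 27 assignments
value 1: 14 assignments
value 0: 7 assignments
So 77 of the 125 assignments meet the threshold.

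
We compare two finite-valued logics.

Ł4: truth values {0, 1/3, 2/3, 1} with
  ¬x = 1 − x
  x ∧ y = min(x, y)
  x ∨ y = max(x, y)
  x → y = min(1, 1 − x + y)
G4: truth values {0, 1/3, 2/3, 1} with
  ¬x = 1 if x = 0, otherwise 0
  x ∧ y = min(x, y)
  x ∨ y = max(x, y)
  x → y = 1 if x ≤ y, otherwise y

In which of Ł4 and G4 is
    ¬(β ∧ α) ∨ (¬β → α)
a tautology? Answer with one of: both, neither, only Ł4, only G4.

only G4

In Ł4: at α = 1/3, β = 1/3 the value is 2/3 — not a tautology.
In G4: every assignment gives 1 — tautology.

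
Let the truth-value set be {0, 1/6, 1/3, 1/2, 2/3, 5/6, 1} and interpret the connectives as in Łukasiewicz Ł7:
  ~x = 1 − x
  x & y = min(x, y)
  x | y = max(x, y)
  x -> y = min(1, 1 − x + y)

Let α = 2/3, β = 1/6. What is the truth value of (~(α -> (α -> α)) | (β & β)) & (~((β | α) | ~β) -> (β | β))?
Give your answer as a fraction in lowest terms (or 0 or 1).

α -> α = 2/3 -> 2/3 = 1
α -> (α -> α) = 2/3 -> 1 = 1
~(α -> (α -> α)) = ~1 = 0
β & β = 1/6 & 1/6 = 1/6
~(α -> (α -> α)) | (β & β) = 0 | 1/6 = 1/6
β | α = 1/6 | 2/3 = 2/3
~β = ~1/6 = 5/6
(β | α) | ~β = 2/3 | 5/6 = 5/6
~((β | α) | ~β) = ~5/6 = 1/6
β | β = 1/6 | 1/6 = 1/6
~((β | α) | ~β) -> (β | β) = 1/6 -> 1/6 = 1
(~(α -> (α -> α)) | (β & β)) & (~((β | α) | ~β) -> (β | β)) = 1/6 & 1 = 1/6

1/6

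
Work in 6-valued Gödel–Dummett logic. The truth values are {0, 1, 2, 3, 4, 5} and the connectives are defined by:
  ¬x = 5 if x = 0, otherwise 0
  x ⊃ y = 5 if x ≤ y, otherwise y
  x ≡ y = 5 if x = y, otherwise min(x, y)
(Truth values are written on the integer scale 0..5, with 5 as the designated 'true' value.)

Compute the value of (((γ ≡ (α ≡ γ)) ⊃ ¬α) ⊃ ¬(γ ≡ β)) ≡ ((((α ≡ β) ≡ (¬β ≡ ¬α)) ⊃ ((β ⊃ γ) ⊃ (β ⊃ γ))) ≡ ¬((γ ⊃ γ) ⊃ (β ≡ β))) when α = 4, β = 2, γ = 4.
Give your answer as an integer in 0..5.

0

α ≡ γ = 4 ≡ 4 = 5
γ ≡ (α ≡ γ) = 4 ≡ 5 = 4
¬α = ¬4 = 0
(γ ≡ (α ≡ γ)) ⊃ ¬α = 4 ⊃ 0 = 0
γ ≡ β = 4 ≡ 2 = 2
¬(γ ≡ β) = ¬2 = 0
((γ ≡ (α ≡ γ)) ⊃ ¬α) ⊃ ¬(γ ≡ β) = 0 ⊃ 0 = 5
α ≡ β = 4 ≡ 2 = 2
¬β = ¬2 = 0
¬α = ¬4 = 0
¬β ≡ ¬α = 0 ≡ 0 = 5
(α ≡ β) ≡ (¬β ≡ ¬α) = 2 ≡ 5 = 2
β ⊃ γ = 2 ⊃ 4 = 5
β ⊃ γ = 2 ⊃ 4 = 5
(β ⊃ γ) ⊃ (β ⊃ γ) = 5 ⊃ 5 = 5
((α ≡ β) ≡ (¬β ≡ ¬α)) ⊃ ((β ⊃ γ) ⊃ (β ⊃ γ)) = 2 ⊃ 5 = 5
γ ⊃ γ = 4 ⊃ 4 = 5
β ≡ β = 2 ≡ 2 = 5
(γ ⊃ γ) ⊃ (β ≡ β) = 5 ⊃ 5 = 5
¬((γ ⊃ γ) ⊃ (β ≡ β)) = ¬5 = 0
(((α ≡ β) ≡ (¬β ≡ ¬α)) ⊃ ((β ⊃ γ) ⊃ (β ⊃ γ))) ≡ ¬((γ ⊃ γ) ⊃ (β ≡ β)) = 5 ≡ 0 = 0
(((γ ≡ (α ≡ γ)) ⊃ ¬α) ⊃ ¬(γ ≡ β)) ≡ ((((α ≡ β) ≡ (¬β ≡ ¬α)) ⊃ ((β ⊃ γ) ⊃ (β ⊃ γ))) ≡ ¬((γ ⊃ γ) ⊃ (β ≡ β))) = 5 ≡ 0 = 0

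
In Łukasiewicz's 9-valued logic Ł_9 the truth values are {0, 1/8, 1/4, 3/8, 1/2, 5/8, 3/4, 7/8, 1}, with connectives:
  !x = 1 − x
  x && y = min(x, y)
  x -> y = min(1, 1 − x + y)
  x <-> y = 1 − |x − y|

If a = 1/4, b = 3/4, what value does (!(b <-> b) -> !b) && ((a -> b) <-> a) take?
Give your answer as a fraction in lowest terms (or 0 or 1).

1/4

b <-> b = 3/4 <-> 3/4 = 1
!(b <-> b) = !1 = 0
!b = !3/4 = 1/4
!(b <-> b) -> !b = 0 -> 1/4 = 1
a -> b = 1/4 -> 3/4 = 1
(a -> b) <-> a = 1 <-> 1/4 = 1/4
(!(b <-> b) -> !b) && ((a -> b) <-> a) = 1 && 1/4 = 1/4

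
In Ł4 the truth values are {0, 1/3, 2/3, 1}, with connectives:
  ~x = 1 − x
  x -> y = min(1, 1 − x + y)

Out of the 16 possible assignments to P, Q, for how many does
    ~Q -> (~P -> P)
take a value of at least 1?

12

P = 0, Q = 0 ↦ 0  <
P = 0, Q = 1/3 ↦ 1/3  <
P = 0, Q = 2/3 ↦ 2/3  <
P = 0, Q = 1 ↦ 1  ≥
P = 1/3, Q = 0 ↦ 2/3  <
P = 1/3, Q = 1/3 ↦ 1  ≥
P = 1/3, Q = 2/3 ↦ 1  ≥
P = 1/3, Q = 1 ↦ 1  ≥
P = 2/3, Q = 0 ↦ 1  ≥
P = 2/3, Q = 1/3 ↦ 1  ≥
P = 2/3, Q = 2/3 ↦ 1  ≥
P = 2/3, Q = 1 ↦ 1  ≥
P = 1, Q = 0 ↦ 1  ≥
P = 1, Q = 1/3 ↦ 1  ≥
P = 1, Q = 2/3 ↦ 1  ≥
P = 1, Q = 1 ↦ 1  ≥
So 12 of the 16 assignments meet the threshold.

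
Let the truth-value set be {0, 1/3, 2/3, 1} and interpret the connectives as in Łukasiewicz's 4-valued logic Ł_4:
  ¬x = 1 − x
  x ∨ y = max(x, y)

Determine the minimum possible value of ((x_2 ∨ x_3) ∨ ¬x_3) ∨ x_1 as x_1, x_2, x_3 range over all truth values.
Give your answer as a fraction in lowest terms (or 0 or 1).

2/3

Take x_1 = 0, x_2 = 0, x_3 = 1/3:
x_2 ∨ x_3 = 0 ∨ 1/3 = 1/3
¬x_3 = ¬1/3 = 2/3
(x_2 ∨ x_3) ∨ ¬x_3 = 1/3 ∨ 2/3 = 2/3
((x_2 ∨ x_3) ∨ ¬x_3) ∨ x_1 = 2/3 ∨ 0 = 2/3
No assignment yields a value below 2/3, so this is the minimum.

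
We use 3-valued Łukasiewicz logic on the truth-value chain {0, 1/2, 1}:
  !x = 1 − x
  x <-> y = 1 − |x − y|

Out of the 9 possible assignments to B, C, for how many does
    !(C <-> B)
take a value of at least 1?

B = 0, C = 0 ↦ 0  <
B = 0, C = 1/2 ↦ 1/2  <
B = 0, C = 1 ↦ 1  ≥
B = 1/2, C = 0 ↦ 1/2  <
B = 1/2, C = 1/2 ↦ 0  <
B = 1/2, C = 1 ↦ 1/2  <
B = 1, C = 0 ↦ 1  ≥
B = 1, C = 1/2 ↦ 1/2  <
B = 1, C = 1 ↦ 0  <
So 2 of the 9 assignments meet the threshold.

2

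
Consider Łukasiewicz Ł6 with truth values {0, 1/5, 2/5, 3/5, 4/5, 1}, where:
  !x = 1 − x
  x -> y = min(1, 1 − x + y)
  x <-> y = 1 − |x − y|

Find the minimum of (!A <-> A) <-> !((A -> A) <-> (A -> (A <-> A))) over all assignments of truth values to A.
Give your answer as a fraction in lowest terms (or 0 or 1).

Take A = 2/5:
!A = !2/5 = 3/5
!A <-> A = 3/5 <-> 2/5 = 4/5
A -> A = 2/5 -> 2/5 = 1
A <-> A = 2/5 <-> 2/5 = 1
A -> (A <-> A) = 2/5 -> 1 = 1
(A -> A) <-> (A -> (A <-> A)) = 1 <-> 1 = 1
!((A -> A) <-> (A -> (A <-> A))) = !1 = 0
(!A <-> A) <-> !((A -> A) <-> (A -> (A <-> A))) = 4/5 <-> 0 = 1/5
No assignment yields a value below 1/5, so this is the minimum.

1/5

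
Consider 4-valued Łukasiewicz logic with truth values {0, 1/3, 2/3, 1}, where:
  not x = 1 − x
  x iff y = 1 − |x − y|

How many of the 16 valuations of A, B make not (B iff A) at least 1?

2

A = 0, B = 0 ↦ 0  <
A = 0, B = 1/3 ↦ 1/3  <
A = 0, B = 2/3 ↦ 2/3  <
A = 0, B = 1 ↦ 1  ≥
A = 1/3, B = 0 ↦ 1/3  <
A = 1/3, B = 1/3 ↦ 0  <
A = 1/3, B = 2/3 ↦ 1/3  <
A = 1/3, B = 1 ↦ 2/3  <
A = 2/3, B = 0 ↦ 2/3  <
A = 2/3, B = 1/3 ↦ 1/3  <
A = 2/3, B = 2/3 ↦ 0  <
A = 2/3, B = 1 ↦ 1/3  <
A = 1, B = 0 ↦ 1  ≥
A = 1, B = 1/3 ↦ 2/3  <
A = 1, B = 2/3 ↦ 1/3  <
A = 1, B = 1 ↦ 0  <
So 2 of the 16 assignments meet the threshold.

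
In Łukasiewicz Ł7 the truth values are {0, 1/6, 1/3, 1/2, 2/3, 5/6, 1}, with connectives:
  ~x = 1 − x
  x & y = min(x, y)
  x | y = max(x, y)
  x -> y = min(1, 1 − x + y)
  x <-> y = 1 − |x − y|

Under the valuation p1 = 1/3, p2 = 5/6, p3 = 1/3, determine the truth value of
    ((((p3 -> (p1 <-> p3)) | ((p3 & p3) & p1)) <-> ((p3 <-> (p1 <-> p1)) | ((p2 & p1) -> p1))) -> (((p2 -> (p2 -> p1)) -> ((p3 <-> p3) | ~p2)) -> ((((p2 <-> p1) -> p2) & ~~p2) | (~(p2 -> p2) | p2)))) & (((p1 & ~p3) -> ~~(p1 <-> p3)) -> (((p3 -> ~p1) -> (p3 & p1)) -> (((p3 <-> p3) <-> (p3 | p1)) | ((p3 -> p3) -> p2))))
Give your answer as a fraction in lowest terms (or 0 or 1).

p1 <-> p3 = 1/3 <-> 1/3 = 1
p3 -> (p1 <-> p3) = 1/3 -> 1 = 1
p3 & p3 = 1/3 & 1/3 = 1/3
(p3 & p3) & p1 = 1/3 & 1/3 = 1/3
(p3 -> (p1 <-> p3)) | ((p3 & p3) & p1) = 1 | 1/3 = 1
p1 <-> p1 = 1/3 <-> 1/3 = 1
p3 <-> (p1 <-> p1) = 1/3 <-> 1 = 1/3
p2 & p1 = 5/6 & 1/3 = 1/3
(p2 & p1) -> p1 = 1/3 -> 1/3 = 1
(p3 <-> (p1 <-> p1)) | ((p2 & p1) -> p1) = 1/3 | 1 = 1
((p3 -> (p1 <-> p3)) | ((p3 & p3) & p1)) <-> ((p3 <-> (p1 <-> p1)) | ((p2 & p1) -> p1)) = 1 <-> 1 = 1
p2 -> p1 = 5/6 -> 1/3 = 1/2
p2 -> (p2 -> p1) = 5/6 -> 1/2 = 2/3
p3 <-> p3 = 1/3 <-> 1/3 = 1
~p2 = ~5/6 = 1/6
(p3 <-> p3) | ~p2 = 1 | 1/6 = 1
(p2 -> (p2 -> p1)) -> ((p3 <-> p3) | ~p2) = 2/3 -> 1 = 1
p2 <-> p1 = 5/6 <-> 1/3 = 1/2
(p2 <-> p1) -> p2 = 1/2 -> 5/6 = 1
~p2 = ~5/6 = 1/6
~~p2 = ~1/6 = 5/6
((p2 <-> p1) -> p2) & ~~p2 = 1 & 5/6 = 5/6
p2 -> p2 = 5/6 -> 5/6 = 1
~(p2 -> p2) = ~1 = 0
~(p2 -> p2) | p2 = 0 | 5/6 = 5/6
(((p2 <-> p1) -> p2) & ~~p2) | (~(p2 -> p2) | p2) = 5/6 | 5/6 = 5/6
((p2 -> (p2 -> p1)) -> ((p3 <-> p3) | ~p2)) -> ((((p2 <-> p1) -> p2) & ~~p2) | (~(p2 -> p2) | p2)) = 1 -> 5/6 = 5/6
(((p3 -> (p1 <-> p3)) | ((p3 & p3) & p1)) <-> ((p3 <-> (p1 <-> p1)) | ((p2 & p1) -> p1))) -> (((p2 -> (p2 -> p1)) -> ((p3 <-> p3) | ~p2)) -> ((((p2 <-> p1) -> p2) & ~~p2) | (~(p2 -> p2) | p2))) = 1 -> 5/6 = 5/6
~p3 = ~1/3 = 2/3
p1 & ~p3 = 1/3 & 2/3 = 1/3
p1 <-> p3 = 1/3 <-> 1/3 = 1
~(p1 <-> p3) = ~1 = 0
~~(p1 <-> p3) = ~0 = 1
(p1 & ~p3) -> ~~(p1 <-> p3) = 1/3 -> 1 = 1
~p1 = ~1/3 = 2/3
p3 -> ~p1 = 1/3 -> 2/3 = 1
p3 & p1 = 1/3 & 1/3 = 1/3
(p3 -> ~p1) -> (p3 & p1) = 1 -> 1/3 = 1/3
p3 <-> p3 = 1/3 <-> 1/3 = 1
p3 | p1 = 1/3 | 1/3 = 1/3
(p3 <-> p3) <-> (p3 | p1) = 1 <-> 1/3 = 1/3
p3 -> p3 = 1/3 -> 1/3 = 1
(p3 -> p3) -> p2 = 1 -> 5/6 = 5/6
((p3 <-> p3) <-> (p3 | p1)) | ((p3 -> p3) -> p2) = 1/3 | 5/6 = 5/6
((p3 -> ~p1) -> (p3 & p1)) -> (((p3 <-> p3) <-> (p3 | p1)) | ((p3 -> p3) -> p2)) = 1/3 -> 5/6 = 1
((p1 & ~p3) -> ~~(p1 <-> p3)) -> (((p3 -> ~p1) -> (p3 & p1)) -> (((p3 <-> p3) <-> (p3 | p1)) | ((p3 -> p3) -> p2))) = 1 -> 1 = 1
((((p3 -> (p1 <-> p3)) | ((p3 & p3) & p1)) <-> ((p3 <-> (p1 <-> p1)) | ((p2 & p1) -> p1))) -> (((p2 -> (p2 -> p1)) -> ((p3 <-> p3) | ~p2)) -> ((((p2 <-> p1) -> p2) & ~~p2) | (~(p2 -> p2) | p2)))) & (((p1 & ~p3) -> ~~(p1 <-> p3)) -> (((p3 -> ~p1) -> (p3 & p1)) -> (((p3 <-> p3) <-> (p3 | p1)) | ((p3 -> p3) -> p2)))) = 5/6 & 1 = 5/6

5/6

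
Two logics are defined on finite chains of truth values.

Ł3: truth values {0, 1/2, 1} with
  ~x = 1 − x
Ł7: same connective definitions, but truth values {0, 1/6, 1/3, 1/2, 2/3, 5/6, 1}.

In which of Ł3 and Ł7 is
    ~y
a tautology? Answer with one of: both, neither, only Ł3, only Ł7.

In Ł3: at y = 1/2 the value is 1/2 — not a tautology.
In Ł7: at y = 1/6 the value is 5/6 — not a tautology.

neither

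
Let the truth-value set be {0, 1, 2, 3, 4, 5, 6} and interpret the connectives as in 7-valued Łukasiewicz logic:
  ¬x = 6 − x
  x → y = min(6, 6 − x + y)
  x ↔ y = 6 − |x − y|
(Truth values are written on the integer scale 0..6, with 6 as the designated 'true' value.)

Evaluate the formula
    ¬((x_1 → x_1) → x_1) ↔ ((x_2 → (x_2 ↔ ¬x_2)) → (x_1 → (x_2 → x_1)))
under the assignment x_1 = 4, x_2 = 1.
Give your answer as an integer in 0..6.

2

x_1 → x_1 = 4 → 4 = 6
(x_1 → x_1) → x_1 = 6 → 4 = 4
¬((x_1 → x_1) → x_1) = ¬4 = 2
¬x_2 = ¬1 = 5
x_2 ↔ ¬x_2 = 1 ↔ 5 = 2
x_2 → (x_2 ↔ ¬x_2) = 1 → 2 = 6
x_2 → x_1 = 1 → 4 = 6
x_1 → (x_2 → x_1) = 4 → 6 = 6
(x_2 → (x_2 ↔ ¬x_2)) → (x_1 → (x_2 → x_1)) = 6 → 6 = 6
¬((x_1 → x_1) → x_1) ↔ ((x_2 → (x_2 ↔ ¬x_2)) → (x_1 → (x_2 → x_1))) = 2 ↔ 6 = 2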